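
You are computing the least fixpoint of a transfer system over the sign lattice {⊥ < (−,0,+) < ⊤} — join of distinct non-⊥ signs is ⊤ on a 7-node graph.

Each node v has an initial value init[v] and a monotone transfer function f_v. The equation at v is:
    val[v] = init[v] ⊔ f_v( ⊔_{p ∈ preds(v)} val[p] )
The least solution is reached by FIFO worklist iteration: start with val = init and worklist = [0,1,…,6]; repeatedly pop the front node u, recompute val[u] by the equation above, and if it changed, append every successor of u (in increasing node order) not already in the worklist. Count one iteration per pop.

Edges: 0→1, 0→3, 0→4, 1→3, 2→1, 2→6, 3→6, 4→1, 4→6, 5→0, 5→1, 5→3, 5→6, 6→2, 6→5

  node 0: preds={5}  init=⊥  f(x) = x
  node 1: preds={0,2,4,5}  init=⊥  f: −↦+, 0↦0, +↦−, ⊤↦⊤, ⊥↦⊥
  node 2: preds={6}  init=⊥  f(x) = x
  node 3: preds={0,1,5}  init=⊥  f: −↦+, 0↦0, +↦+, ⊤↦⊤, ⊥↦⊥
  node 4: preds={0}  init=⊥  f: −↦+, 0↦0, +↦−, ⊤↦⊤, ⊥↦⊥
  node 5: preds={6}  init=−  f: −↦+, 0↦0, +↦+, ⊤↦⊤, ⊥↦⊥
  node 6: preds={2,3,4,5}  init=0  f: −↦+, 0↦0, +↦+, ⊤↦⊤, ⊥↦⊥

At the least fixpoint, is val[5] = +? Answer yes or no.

Iteration log — 16 steps:
  step 1. node 0  ⊔preds=−  new=−  old=⊥  +wl: 
  step 2. node 1  ⊔preds=−  new=+  old=⊥  +wl: 
  step 3. node 2  ⊔preds=0  new=0  old=⊥  +wl: 1
  step 4. node 3  ⊔preds=⊤  new=⊤  old=⊥  +wl: 
  step 5. node 4  ⊔preds=−  new=+  old=⊥  +wl: 
  step 6. node 5  ⊔preds=0  new=⊤  old=−  +wl: 0,3
  step 7. node 6  ⊔preds=⊤  new=⊤  old=0  +wl: 2,5
  step 8. node 1  ⊔preds=⊤  new=⊤  old=+  +wl: 
  step 9. node 0  ⊔preds=⊤  new=⊤  old=−  +wl: 1,4
  step 10. node 3  ⊔preds=⊤  new=⊤  stable
  step 11. node 2  ⊔preds=⊤  new=⊤  old=0  +wl: 6
  step 12. node 5  ⊔preds=⊤  new=⊤  stable
  step 13. node 1  ⊔preds=⊤  new=⊤  stable
  step 14. node 4  ⊔preds=⊤  new=⊤  old=+  +wl: 1
  step 15. node 6  ⊔preds=⊤  new=⊤  stable
  step 16. node 1  ⊔preds=⊤  new=⊤  stable

Least fixpoint reached:
  node 0: ⊤
  node 1: ⊤
  node 2: ⊤
  node 3: ⊤
  node 4: ⊤
  node 5: ⊤
  node 6: ⊤

no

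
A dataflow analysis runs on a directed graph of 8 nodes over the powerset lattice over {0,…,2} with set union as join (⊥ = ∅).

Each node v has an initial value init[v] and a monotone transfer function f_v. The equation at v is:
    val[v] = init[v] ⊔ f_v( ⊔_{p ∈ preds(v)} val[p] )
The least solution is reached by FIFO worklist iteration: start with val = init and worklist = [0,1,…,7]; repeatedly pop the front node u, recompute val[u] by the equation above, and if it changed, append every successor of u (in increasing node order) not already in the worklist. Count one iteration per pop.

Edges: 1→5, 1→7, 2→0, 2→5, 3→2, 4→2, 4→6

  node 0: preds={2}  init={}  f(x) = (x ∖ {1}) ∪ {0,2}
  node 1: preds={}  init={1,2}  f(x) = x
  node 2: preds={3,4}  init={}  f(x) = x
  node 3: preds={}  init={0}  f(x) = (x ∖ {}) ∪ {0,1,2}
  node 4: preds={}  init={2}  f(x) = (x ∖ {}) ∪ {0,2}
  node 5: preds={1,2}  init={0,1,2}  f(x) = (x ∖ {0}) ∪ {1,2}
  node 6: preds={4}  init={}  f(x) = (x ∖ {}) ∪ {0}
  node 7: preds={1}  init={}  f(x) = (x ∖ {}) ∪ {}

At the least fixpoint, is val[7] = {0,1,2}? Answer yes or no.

Trace (12 dequeues):
  [1] u=0 | in {} | out {0,2} | prev {} | push {}
  [2] u=1 | in {} | out {1,2} | ==
  [3] u=2 | in {0,2} | out {0,2} | prev {} | push {0}
  [4] u=3 | in {} | out {0,1,2} | prev {0} | push {2}
  [5] u=4 | in {} | out {0,2} | prev {2} | push {}
  [6] u=5 | in {0,1,2} | out {0,1,2} | ==
  [7] u=6 | in {0,2} | out {0,2} | prev {} | push {}
  [8] u=7 | in {1,2} | out {1,2} | prev {} | push {}
  [9] u=0 | in {0,2} | out {0,2} | ==
  [10] u=2 | in {0,1,2} | out {0,1,2} | prev {0,2} | push {0,5}
  [11] u=0 | in {0,1,2} | out {0,2} | ==
  [12] u=5 | in {0,1,2} | out {0,1,2} | ==

Converged values:
  [0] {0,2}
  [1] {1,2}
  [2] {0,1,2}
  [3] {0,1,2}
  [4] {0,2}
  [5] {0,1,2}
  [6] {0,2}
  [7] {1,2}

no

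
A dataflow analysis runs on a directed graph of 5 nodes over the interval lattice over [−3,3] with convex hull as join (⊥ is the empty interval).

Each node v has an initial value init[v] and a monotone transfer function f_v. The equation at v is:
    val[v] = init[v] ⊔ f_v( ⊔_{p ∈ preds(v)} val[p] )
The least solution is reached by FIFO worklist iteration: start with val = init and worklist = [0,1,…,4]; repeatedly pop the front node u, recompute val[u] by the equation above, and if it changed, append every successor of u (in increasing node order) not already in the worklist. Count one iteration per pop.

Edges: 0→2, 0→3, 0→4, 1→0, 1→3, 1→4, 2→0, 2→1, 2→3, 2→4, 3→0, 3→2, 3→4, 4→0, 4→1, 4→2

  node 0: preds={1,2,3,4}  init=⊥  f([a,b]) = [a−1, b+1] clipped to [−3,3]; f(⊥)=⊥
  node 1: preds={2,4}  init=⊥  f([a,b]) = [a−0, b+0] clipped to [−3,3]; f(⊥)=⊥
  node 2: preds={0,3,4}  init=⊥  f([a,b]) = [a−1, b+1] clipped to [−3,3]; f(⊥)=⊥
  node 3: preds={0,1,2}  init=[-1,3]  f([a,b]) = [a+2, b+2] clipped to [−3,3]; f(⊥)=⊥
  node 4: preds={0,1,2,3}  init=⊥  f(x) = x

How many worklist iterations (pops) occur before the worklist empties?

Iteration log — 11 steps:
  step 1. node 0  ⊔preds=[-1,3]  new=[-2,3]  old=⊥  +wl: 
  step 2. node 1  ⊔preds=⊥  new=⊥  stable
  step 3. node 2  ⊔preds=[-2,3]  new=[-3,3]  old=⊥  +wl: 0,1
  step 4. node 3  ⊔preds=[-3,3]  new=[-1,3]  stable
  step 5. node 4  ⊔preds=[-3,3]  new=[-3,3]  old=⊥  +wl: 2
  step 6. node 0  ⊔preds=[-3,3]  new=[-3,3]  old=[-2,3]  +wl: 3,4
  step 7. node 1  ⊔preds=[-3,3]  new=[-3,3]  old=⊥  +wl: 0
  step 8. node 2  ⊔preds=[-3,3]  new=[-3,3]  stable
  step 9. node 3  ⊔preds=[-3,3]  new=[-1,3]  stable
  step 10. node 4  ⊔preds=[-3,3]  new=[-3,3]  stable
  step 11. node 0  ⊔preds=[-3,3]  new=[-3,3]  stable

Least fixpoint reached:
  node 0: [-3,3]
  node 1: [-3,3]
  node 2: [-3,3]
  node 3: [-1,3]
  node 4: [-3,3]

11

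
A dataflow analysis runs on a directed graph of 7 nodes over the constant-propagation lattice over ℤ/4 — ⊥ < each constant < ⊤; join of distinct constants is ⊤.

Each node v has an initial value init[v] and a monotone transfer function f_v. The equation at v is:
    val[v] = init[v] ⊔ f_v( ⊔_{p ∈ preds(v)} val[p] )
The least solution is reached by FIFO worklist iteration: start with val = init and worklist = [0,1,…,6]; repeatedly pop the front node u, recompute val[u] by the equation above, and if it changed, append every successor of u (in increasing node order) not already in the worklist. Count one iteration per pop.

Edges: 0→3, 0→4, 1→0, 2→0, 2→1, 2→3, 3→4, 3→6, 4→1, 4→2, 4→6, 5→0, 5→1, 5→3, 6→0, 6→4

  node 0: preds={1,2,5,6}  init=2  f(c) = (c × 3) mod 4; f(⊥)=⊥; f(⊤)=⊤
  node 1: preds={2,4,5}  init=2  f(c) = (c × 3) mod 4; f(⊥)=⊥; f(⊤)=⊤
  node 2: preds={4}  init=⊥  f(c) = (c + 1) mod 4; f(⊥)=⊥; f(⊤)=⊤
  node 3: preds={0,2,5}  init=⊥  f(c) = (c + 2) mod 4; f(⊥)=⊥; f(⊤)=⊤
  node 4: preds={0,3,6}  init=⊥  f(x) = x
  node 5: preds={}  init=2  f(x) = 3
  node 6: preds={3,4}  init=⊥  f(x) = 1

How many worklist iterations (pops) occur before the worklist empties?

14

Worklist (14 pops):
  #1 pop 0: in=2 → 2 (no change)
  #2 pop 1: in=2 → 2 (no change)
  #3 pop 2: in=⊥ → ⊥ (no change)
  #4 pop 3: in=2 → 0 (was ⊥); enqueue []
  #5 pop 4: in=⊤ → ⊤ (was ⊥); enqueue [1,2]
  #6 pop 5: in=⊥ → ⊤ (was 2); enqueue [0,3]
  #7 pop 6: in=⊤ → 1 (was ⊥); enqueue [4]
  #8 pop 1: in=⊤ → ⊤ (was 2); enqueue []
  #9 pop 2: in=⊤ → ⊤ (was ⊥); enqueue [1]
  #10 pop 0: in=⊤ → ⊤ (was 2); enqueue []
  #11 pop 3: in=⊤ → ⊤ (was 0); enqueue [6]
  #12 pop 4: in=⊤ → ⊤ (no change)
  #13 pop 1: in=⊤ → ⊤ (no change)
  #14 pop 6: in=⊤ → 1 (no change)

Fixpoint:
  val[0] = ⊤
  val[1] = ⊤
  val[2] = ⊤
  val[3] = ⊤
  val[4] = ⊤
  val[5] = ⊤
  val[6] = 1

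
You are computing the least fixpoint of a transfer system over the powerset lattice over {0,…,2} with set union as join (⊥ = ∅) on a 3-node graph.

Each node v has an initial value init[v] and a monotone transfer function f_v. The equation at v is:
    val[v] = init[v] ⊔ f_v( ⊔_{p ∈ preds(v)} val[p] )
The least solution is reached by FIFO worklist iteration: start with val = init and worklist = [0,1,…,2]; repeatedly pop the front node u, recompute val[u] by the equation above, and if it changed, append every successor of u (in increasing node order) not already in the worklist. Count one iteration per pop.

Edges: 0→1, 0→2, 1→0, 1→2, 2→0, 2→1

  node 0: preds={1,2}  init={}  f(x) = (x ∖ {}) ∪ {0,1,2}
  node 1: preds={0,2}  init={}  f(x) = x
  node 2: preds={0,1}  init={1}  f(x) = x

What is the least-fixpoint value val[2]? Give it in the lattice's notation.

Trace (5 dequeues):
  [1] u=0 | in {1} | out {0,1,2} | prev {} | push {}
  [2] u=1 | in {0,1,2} | out {0,1,2} | prev {} | push {0}
  [3] u=2 | in {0,1,2} | out {0,1,2} | prev {1} | push {1}
  [4] u=0 | in {0,1,2} | out {0,1,2} | ==
  [5] u=1 | in {0,1,2} | out {0,1,2} | ==

Converged values:
  [0] {0,1,2}
  [1] {0,1,2}
  [2] {0,1,2}

{0,1,2}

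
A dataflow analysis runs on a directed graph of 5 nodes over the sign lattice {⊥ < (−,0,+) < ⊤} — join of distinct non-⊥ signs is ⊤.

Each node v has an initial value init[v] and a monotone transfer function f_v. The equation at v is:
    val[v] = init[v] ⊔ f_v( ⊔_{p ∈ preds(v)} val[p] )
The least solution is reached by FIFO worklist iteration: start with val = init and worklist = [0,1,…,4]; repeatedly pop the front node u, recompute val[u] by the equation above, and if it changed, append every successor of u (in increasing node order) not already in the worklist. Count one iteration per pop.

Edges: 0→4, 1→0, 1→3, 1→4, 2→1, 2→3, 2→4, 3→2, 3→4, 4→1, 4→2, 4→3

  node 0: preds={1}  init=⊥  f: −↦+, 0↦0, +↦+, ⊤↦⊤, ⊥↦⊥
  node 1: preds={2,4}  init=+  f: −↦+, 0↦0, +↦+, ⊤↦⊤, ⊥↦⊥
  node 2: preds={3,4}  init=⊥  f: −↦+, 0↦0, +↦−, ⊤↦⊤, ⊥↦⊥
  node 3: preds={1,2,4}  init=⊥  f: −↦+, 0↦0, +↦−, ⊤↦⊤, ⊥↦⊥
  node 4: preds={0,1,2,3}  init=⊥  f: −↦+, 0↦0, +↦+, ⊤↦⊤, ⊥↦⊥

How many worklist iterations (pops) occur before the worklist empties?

Iteration log — 12 steps:
  step 1. node 0  ⊔preds=+  new=+  old=⊥  +wl: 
  step 2. node 1  ⊔preds=⊥  new=+  stable
  step 3. node 2  ⊔preds=⊥  new=⊥  stable
  step 4. node 3  ⊔preds=+  new=−  old=⊥  +wl: 2
  step 5. node 4  ⊔preds=⊤  new=⊤  old=⊥  +wl: 1,3
  step 6. node 2  ⊔preds=⊤  new=⊤  old=⊥  +wl: 4
  step 7. node 1  ⊔preds=⊤  new=⊤  old=+  +wl: 0
  step 8. node 3  ⊔preds=⊤  new=⊤  old=−  +wl: 2
  step 9. node 4  ⊔preds=⊤  new=⊤  stable
  step 10. node 0  ⊔preds=⊤  new=⊤  old=+  +wl: 4
  step 11. node 2  ⊔preds=⊤  new=⊤  stable
  step 12. node 4  ⊔preds=⊤  new=⊤  stable

Least fixpoint reached:
  node 0: ⊤
  node 1: ⊤
  node 2: ⊤
  node 3: ⊤
  node 4: ⊤

12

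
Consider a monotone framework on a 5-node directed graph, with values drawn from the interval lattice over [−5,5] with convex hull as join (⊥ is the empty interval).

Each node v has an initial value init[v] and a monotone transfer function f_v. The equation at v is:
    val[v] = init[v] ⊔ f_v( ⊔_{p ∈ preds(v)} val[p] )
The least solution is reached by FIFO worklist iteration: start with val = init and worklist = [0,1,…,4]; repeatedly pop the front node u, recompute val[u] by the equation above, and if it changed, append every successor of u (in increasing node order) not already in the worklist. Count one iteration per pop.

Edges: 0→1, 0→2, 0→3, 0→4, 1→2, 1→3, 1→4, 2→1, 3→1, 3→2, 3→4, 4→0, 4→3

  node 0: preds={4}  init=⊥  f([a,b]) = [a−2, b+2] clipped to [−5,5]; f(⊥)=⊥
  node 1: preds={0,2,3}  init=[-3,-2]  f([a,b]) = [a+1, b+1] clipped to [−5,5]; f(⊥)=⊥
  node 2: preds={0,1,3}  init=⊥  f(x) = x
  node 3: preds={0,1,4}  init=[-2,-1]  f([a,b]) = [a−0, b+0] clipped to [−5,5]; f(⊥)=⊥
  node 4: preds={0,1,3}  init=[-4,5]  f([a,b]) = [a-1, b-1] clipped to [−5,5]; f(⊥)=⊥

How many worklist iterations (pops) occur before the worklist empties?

Iteration log — 9 steps:
  step 1. node 0  ⊔preds=[-4,5]  new=[-5,5]  old=⊥  +wl: 
  step 2. node 1  ⊔preds=[-5,5]  new=[-4,5]  old=[-3,-2]  +wl: 
  step 3. node 2  ⊔preds=[-5,5]  new=[-5,5]  old=⊥  +wl: 1
  step 4. node 3  ⊔preds=[-5,5]  new=[-5,5]  old=[-2,-1]  +wl: 2
  step 5. node 4  ⊔preds=[-5,5]  new=[-5,5]  old=[-4,5]  +wl: 0,3
  step 6. node 1  ⊔preds=[-5,5]  new=[-4,5]  stable
  step 7. node 2  ⊔preds=[-5,5]  new=[-5,5]  stable
  step 8. node 0  ⊔preds=[-5,5]  new=[-5,5]  stable
  step 9. node 3  ⊔preds=[-5,5]  new=[-5,5]  stable

Least fixpoint reached:
  node 0: [-5,5]
  node 1: [-4,5]
  node 2: [-5,5]
  node 3: [-5,5]
  node 4: [-5,5]

9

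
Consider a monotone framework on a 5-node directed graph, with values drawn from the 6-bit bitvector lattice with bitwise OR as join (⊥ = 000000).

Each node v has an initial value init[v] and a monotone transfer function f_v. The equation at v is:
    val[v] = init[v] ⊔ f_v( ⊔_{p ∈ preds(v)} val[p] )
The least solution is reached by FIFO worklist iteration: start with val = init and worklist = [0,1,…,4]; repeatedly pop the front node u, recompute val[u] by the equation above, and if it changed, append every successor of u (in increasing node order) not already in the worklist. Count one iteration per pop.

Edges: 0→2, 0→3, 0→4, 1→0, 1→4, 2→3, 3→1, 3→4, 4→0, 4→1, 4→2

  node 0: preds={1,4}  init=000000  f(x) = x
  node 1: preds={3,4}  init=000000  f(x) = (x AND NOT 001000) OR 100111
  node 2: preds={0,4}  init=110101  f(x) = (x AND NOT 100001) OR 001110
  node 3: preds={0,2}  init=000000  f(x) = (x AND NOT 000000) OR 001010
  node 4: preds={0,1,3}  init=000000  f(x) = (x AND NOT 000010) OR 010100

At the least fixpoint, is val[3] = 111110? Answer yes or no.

Trace (11 dequeues):
  [1] u=0 | in 000000 | out 000000 | ==
  [2] u=1 | in 000000 | out 100111 | prev 000000 | push {0}
  [3] u=2 | in 000000 | out 111111 | prev 110101 | push {}
  [4] u=3 | in 111111 | out 111111 | prev 000000 | push {1}
  [5] u=4 | in 111111 | out 111101 | prev 000000 | push {2}
  [6] u=0 | in 111111 | out 111111 | prev 000000 | push {3,4}
  [7] u=1 | in 111111 | out 110111 | prev 100111 | push {0}
  [8] u=2 | in 111111 | out 111111 | ==
  [9] u=3 | in 111111 | out 111111 | ==
  [10] u=4 | in 111111 | out 111101 | ==
  [11] u=0 | in 111111 | out 111111 | ==

Converged values:
  [0] 111111
  [1] 110111
  [2] 111111
  [3] 111111
  [4] 111101

no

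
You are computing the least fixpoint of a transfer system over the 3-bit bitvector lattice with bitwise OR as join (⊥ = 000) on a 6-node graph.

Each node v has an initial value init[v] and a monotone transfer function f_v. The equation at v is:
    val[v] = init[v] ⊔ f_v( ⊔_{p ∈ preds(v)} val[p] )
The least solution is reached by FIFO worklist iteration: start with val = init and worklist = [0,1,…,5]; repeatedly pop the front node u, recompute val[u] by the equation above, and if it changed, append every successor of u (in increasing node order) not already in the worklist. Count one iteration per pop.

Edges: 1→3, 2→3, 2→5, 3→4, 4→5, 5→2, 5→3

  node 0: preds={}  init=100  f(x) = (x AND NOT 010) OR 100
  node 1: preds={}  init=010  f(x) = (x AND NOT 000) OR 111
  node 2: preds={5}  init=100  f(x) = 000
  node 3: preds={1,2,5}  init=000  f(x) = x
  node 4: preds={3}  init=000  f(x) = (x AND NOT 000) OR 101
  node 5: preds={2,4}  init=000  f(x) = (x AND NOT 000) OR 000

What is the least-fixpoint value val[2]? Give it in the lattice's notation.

100

Trace (8 dequeues):
  [1] u=0 | in 000 | out 100 | ==
  [2] u=1 | in 000 | out 111 | prev 010 | push {}
  [3] u=2 | in 000 | out 100 | ==
  [4] u=3 | in 111 | out 111 | prev 000 | push {}
  [5] u=4 | in 111 | out 111 | prev 000 | push {}
  [6] u=5 | in 111 | out 111 | prev 000 | push {2,3}
  [7] u=2 | in 111 | out 100 | ==
  [8] u=3 | in 111 | out 111 | ==

Converged values:
  [0] 100
  [1] 111
  [2] 100
  [3] 111
  [4] 111
  [5] 111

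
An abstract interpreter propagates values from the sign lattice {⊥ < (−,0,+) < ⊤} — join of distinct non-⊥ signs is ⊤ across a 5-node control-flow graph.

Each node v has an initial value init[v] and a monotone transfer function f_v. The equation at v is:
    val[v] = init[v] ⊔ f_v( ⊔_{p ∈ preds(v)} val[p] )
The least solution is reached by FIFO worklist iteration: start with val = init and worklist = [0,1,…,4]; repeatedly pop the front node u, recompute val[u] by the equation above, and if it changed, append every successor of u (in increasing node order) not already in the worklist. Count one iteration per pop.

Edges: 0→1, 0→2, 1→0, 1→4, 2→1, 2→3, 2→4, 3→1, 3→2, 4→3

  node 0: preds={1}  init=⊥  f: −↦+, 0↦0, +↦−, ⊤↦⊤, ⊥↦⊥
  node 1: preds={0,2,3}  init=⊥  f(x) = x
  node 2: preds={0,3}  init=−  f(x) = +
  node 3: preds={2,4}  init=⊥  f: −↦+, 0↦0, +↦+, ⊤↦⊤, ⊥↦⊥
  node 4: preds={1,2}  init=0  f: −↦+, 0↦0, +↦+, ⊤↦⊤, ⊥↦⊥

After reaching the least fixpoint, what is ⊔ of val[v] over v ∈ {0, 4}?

Worklist (13 pops):
  #1 pop 0: in=⊥ → ⊥ (no change)
  #2 pop 1: in=− → − (was ⊥); enqueue [0]
  #3 pop 2: in=⊥ → ⊤ (was −); enqueue [1]
  #4 pop 3: in=⊤ → ⊤ (was ⊥); enqueue [2]
  #5 pop 4: in=⊤ → ⊤ (was 0); enqueue [3]
  #6 pop 0: in=− → + (was ⊥); enqueue []
  #7 pop 1: in=⊤ → ⊤ (was −); enqueue [0,4]
  #8 pop 2: in=⊤ → ⊤ (no change)
  #9 pop 3: in=⊤ → ⊤ (no change)
  #10 pop 0: in=⊤ → ⊤ (was +); enqueue [1,2]
  #11 pop 4: in=⊤ → ⊤ (no change)
  #12 pop 1: in=⊤ → ⊤ (no change)
  #13 pop 2: in=⊤ → ⊤ (no change)

Fixpoint:
  val[0] = ⊤
  val[1] = ⊤
  val[2] = ⊤
  val[3] = ⊤
  val[4] = ⊤

⊤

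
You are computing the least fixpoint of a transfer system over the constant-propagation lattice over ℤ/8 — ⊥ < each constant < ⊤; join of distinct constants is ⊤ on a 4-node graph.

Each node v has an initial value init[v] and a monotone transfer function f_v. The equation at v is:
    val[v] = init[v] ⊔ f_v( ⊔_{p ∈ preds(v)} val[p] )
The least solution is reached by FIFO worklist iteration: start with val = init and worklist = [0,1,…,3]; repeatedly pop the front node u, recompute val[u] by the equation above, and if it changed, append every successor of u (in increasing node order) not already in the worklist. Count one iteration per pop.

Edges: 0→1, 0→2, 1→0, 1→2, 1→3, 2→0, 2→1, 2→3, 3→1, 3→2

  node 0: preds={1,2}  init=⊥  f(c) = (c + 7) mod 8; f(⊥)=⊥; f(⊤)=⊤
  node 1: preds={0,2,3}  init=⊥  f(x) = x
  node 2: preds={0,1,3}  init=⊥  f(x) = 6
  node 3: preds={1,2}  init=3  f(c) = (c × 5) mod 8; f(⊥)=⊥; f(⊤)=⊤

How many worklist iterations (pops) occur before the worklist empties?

Worklist (9 pops):
  #1 pop 0: in=⊥ → ⊥ (no change)
  #2 pop 1: in=3 → 3 (was ⊥); enqueue [0]
  #3 pop 2: in=3 → 6 (was ⊥); enqueue [1]
  #4 pop 3: in=⊤ → ⊤ (was 3); enqueue [2]
  #5 pop 0: in=⊤ → ⊤ (was ⊥); enqueue []
  #6 pop 1: in=⊤ → ⊤ (was 3); enqueue [0,3]
  #7 pop 2: in=⊤ → 6 (no change)
  #8 pop 0: in=⊤ → ⊤ (no change)
  #9 pop 3: in=⊤ → ⊤ (no change)

Fixpoint:
  val[0] = ⊤
  val[1] = ⊤
  val[2] = 6
  val[3] = ⊤

9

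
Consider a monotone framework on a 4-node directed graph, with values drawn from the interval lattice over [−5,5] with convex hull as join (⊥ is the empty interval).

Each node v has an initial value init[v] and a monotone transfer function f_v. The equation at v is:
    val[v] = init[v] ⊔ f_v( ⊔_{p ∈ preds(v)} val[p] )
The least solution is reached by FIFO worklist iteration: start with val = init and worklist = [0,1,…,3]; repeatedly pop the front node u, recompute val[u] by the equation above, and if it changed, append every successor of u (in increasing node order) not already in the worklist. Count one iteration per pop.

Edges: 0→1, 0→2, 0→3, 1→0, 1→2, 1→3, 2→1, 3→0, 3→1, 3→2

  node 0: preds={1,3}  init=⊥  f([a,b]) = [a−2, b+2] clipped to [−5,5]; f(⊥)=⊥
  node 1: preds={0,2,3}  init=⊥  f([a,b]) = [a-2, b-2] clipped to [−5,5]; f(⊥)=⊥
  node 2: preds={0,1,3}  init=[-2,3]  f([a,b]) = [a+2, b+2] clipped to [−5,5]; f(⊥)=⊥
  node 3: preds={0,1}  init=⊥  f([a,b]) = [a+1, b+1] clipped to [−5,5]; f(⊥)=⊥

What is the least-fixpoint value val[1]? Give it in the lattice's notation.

[-5,3]

Worklist (13 pops):
  #1 pop 0: in=⊥ → ⊥ (no change)
  #2 pop 1: in=[-2,3] → [-4,1] (was ⊥); enqueue [0]
  #3 pop 2: in=[-4,1] → [-2,3] (no change)
  #4 pop 3: in=[-4,1] → [-3,2] (was ⊥); enqueue [1,2]
  #5 pop 0: in=[-4,2] → [-5,4] (was ⊥); enqueue [3]
  #6 pop 1: in=[-5,4] → [-5,2] (was [-4,1]); enqueue [0]
  #7 pop 2: in=[-5,4] → [-3,5] (was [-2,3]); enqueue [1]
  #8 pop 3: in=[-5,4] → [-4,5] (was [-3,2]); enqueue [2]
  #9 pop 0: in=[-5,5] → [-5,5] (was [-5,4]); enqueue [3]
  #10 pop 1: in=[-5,5] → [-5,3] (was [-5,2]); enqueue [0]
  #11 pop 2: in=[-5,5] → [-3,5] (no change)
  #12 pop 3: in=[-5,5] → [-4,5] (no change)
  #13 pop 0: in=[-5,5] → [-5,5] (no change)

Fixpoint:
  val[0] = [-5,5]
  val[1] = [-5,3]
  val[2] = [-3,5]
  val[3] = [-4,5]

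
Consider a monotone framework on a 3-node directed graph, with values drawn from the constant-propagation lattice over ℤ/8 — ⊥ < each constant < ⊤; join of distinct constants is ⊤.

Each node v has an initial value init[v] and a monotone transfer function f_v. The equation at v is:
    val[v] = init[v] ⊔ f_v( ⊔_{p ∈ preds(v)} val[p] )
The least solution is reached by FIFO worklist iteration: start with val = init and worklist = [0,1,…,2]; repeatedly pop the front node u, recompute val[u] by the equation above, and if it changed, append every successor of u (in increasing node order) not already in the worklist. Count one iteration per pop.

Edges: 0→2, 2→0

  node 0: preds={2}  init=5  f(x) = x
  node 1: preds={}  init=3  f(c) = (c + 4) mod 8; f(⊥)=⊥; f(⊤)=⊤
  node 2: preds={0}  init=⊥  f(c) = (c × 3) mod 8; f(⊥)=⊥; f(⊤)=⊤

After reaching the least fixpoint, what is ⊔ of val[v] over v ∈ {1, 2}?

⊤

Trace (6 dequeues):
  [1] u=0 | in ⊥ | out 5 | ==
  [2] u=1 | in ⊥ | out 3 | ==
  [3] u=2 | in 5 | out 7 | prev ⊥ | push {0}
  [4] u=0 | in 7 | out ⊤ | prev 5 | push {2}
  [5] u=2 | in ⊤ | out ⊤ | prev 7 | push {0}
  [6] u=0 | in ⊤ | out ⊤ | ==

Converged values:
  [0] ⊤
  [1] 3
  [2] ⊤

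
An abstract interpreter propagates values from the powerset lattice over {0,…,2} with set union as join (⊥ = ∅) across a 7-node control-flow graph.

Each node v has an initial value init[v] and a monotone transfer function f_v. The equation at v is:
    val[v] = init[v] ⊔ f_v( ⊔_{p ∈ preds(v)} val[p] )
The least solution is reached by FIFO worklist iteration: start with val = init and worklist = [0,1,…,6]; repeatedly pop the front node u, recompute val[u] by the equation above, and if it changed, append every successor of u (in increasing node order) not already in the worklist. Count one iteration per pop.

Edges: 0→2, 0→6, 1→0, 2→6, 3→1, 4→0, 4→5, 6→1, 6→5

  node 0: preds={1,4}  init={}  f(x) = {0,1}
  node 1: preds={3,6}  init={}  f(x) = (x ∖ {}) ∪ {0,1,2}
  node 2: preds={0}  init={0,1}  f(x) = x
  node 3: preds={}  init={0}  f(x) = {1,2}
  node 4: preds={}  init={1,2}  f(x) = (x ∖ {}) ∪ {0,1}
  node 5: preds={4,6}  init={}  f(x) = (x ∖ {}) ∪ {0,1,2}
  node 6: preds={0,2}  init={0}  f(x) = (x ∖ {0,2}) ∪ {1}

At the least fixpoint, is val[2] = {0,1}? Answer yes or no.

Iteration log — 10 steps:
  step 1. node 0  ⊔preds={1,2}  new={0,1}  old={}  +wl: 
  step 2. node 1  ⊔preds={0}  new={0,1,2}  old={}  +wl: 0
  step 3. node 2  ⊔preds={0,1}  new={0,1}  stable
  step 4. node 3  ⊔preds={}  new={0,1,2}  old={0}  +wl: 1
  step 5. node 4  ⊔preds={}  new={0,1,2}  old={1,2}  +wl: 
  step 6. node 5  ⊔preds={0,1,2}  new={0,1,2}  old={}  +wl: 
  step 7. node 6  ⊔preds={0,1}  new={0,1}  old={0}  +wl: 5
  step 8. node 0  ⊔preds={0,1,2}  new={0,1}  stable
  step 9. node 1  ⊔preds={0,1,2}  new={0,1,2}  stable
  step 10. node 5  ⊔preds={0,1,2}  new={0,1,2}  stable

Least fixpoint reached:
  node 0: {0,1}
  node 1: {0,1,2}
  node 2: {0,1}
  node 3: {0,1,2}
  node 4: {0,1,2}
  node 5: {0,1,2}
  node 6: {0,1}

yes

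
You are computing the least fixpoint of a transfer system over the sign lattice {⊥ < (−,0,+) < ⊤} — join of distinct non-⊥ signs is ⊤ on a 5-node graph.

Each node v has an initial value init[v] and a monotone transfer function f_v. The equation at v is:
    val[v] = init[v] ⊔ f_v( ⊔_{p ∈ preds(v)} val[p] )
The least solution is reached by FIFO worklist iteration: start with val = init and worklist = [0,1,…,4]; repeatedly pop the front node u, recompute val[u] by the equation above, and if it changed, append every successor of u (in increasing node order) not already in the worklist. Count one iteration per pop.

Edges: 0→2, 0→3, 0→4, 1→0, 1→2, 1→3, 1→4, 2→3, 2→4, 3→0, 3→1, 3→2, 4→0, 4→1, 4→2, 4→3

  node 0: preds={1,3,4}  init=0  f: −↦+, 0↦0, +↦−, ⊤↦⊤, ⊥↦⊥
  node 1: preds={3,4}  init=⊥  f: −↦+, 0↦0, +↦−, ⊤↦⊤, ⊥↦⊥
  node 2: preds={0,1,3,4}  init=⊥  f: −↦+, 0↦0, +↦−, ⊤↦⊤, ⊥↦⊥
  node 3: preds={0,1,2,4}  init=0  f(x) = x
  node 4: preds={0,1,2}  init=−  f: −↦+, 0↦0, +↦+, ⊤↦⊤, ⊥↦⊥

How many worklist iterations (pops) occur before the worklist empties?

9

Worklist (9 pops):
  #1 pop 0: in=⊤ → ⊤ (was 0); enqueue []
  #2 pop 1: in=⊤ → ⊤ (was ⊥); enqueue [0]
  #3 pop 2: in=⊤ → ⊤ (was ⊥); enqueue []
  #4 pop 3: in=⊤ → ⊤ (was 0); enqueue [1,2]
  #5 pop 4: in=⊤ → ⊤ (was −); enqueue [3]
  #6 pop 0: in=⊤ → ⊤ (no change)
  #7 pop 1: in=⊤ → ⊤ (no change)
  #8 pop 2: in=⊤ → ⊤ (no change)
  #9 pop 3: in=⊤ → ⊤ (no change)

Fixpoint:
  val[0] = ⊤
  val[1] = ⊤
  val[2] = ⊤
  val[3] = ⊤
  val[4] = ⊤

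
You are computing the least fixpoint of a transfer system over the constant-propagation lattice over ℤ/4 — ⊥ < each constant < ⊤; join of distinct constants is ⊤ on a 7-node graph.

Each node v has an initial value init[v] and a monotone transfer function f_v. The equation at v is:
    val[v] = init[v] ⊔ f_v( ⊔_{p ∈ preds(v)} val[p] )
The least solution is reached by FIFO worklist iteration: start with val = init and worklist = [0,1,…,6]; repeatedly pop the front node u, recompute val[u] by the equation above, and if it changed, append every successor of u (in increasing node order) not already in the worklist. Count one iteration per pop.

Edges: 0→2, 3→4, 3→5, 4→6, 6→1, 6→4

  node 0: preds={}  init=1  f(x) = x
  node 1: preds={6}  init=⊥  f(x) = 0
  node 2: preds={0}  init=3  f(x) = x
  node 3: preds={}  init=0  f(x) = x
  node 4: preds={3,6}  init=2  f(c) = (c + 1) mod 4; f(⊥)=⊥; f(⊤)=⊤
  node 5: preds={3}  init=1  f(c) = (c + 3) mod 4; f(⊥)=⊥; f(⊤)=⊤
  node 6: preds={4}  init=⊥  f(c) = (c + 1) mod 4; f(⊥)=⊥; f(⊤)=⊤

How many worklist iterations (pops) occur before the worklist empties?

9

Trace (9 dequeues):
  [1] u=0 | in ⊥ | out 1 | ==
  [2] u=1 | in ⊥ | out 0 | prev ⊥ | push {}
  [3] u=2 | in 1 | out ⊤ | prev 3 | push {}
  [4] u=3 | in ⊥ | out 0 | ==
  [5] u=4 | in 0 | out ⊤ | prev 2 | push {}
  [6] u=5 | in 0 | out ⊤ | prev 1 | push {}
  [7] u=6 | in ⊤ | out ⊤ | prev ⊥ | push {1,4}
  [8] u=1 | in ⊤ | out 0 | ==
  [9] u=4 | in ⊤ | out ⊤ | ==

Converged values:
  [0] 1
  [1] 0
  [2] ⊤
  [3] 0
  [4] ⊤
  [5] ⊤
  [6] ⊤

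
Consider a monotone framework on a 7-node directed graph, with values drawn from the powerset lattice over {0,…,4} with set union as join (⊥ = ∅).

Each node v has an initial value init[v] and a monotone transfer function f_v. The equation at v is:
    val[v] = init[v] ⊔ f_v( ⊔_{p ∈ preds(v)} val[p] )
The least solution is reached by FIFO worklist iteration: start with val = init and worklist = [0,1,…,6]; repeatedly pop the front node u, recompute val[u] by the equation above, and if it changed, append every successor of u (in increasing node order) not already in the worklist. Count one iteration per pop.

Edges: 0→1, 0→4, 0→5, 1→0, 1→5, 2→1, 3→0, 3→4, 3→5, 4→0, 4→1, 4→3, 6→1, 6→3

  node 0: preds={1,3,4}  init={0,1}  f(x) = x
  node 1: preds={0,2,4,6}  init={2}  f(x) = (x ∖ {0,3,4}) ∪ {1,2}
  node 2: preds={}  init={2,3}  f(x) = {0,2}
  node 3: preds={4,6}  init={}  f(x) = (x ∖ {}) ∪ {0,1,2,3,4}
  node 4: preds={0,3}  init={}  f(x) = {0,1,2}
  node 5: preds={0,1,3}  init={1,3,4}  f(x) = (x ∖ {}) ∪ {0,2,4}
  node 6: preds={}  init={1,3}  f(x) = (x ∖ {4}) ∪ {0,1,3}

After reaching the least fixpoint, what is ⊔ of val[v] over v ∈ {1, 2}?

{0,1,2,3}

Worklist (12 pops):
  #1 pop 0: in={2} → {0,1,2} (was {0,1}); enqueue []
  #2 pop 1: in={0,1,2,3} → {1,2} (was {2}); enqueue [0]
  #3 pop 2: in={} → {0,2,3} (was {2,3}); enqueue [1]
  #4 pop 3: in={1,3} → {0,1,2,3,4} (was {}); enqueue []
  #5 pop 4: in={0,1,2,3,4} → {0,1,2} (was {}); enqueue [3]
  #6 pop 5: in={0,1,2,3,4} → {0,1,2,3,4} (was {1,3,4}); enqueue []
  #7 pop 6: in={} → {0,1,3} (was {1,3}); enqueue []
  #8 pop 0: in={0,1,2,3,4} → {0,1,2,3,4} (was {0,1,2}); enqueue [4,5]
  #9 pop 1: in={0,1,2,3,4} → {1,2} (no change)
  #10 pop 3: in={0,1,2,3} → {0,1,2,3,4} (no change)
  #11 pop 4: in={0,1,2,3,4} → {0,1,2} (no change)
  #12 pop 5: in={0,1,2,3,4} → {0,1,2,3,4} (no change)

Fixpoint:
  val[0] = {0,1,2,3,4}
  val[1] = {1,2}
  val[2] = {0,2,3}
  val[3] = {0,1,2,3,4}
  val[4] = {0,1,2}
  val[5] = {0,1,2,3,4}
  val[6] = {0,1,3}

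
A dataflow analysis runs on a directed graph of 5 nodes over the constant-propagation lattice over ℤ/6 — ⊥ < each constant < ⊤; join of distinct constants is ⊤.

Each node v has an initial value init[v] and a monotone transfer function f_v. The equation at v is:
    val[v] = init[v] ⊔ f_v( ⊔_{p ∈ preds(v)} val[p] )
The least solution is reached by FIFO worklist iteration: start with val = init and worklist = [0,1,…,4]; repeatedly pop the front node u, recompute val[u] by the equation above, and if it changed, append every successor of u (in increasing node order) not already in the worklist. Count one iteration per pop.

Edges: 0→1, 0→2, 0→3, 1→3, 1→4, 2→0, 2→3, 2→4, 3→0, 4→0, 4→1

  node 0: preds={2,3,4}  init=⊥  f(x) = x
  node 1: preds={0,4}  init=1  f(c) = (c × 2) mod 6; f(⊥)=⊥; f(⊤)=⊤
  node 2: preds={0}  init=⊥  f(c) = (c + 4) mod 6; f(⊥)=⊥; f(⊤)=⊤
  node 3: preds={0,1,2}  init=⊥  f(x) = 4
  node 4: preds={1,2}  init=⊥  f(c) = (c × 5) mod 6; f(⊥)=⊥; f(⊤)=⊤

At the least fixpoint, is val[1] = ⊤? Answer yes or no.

yes

Trace (12 dequeues):
  [1] u=0 | in ⊥ | out ⊥ | ==
  [2] u=1 | in ⊥ | out 1 | ==
  [3] u=2 | in ⊥ | out ⊥ | ==
  [4] u=3 | in 1 | out 4 | prev ⊥ | push {0}
  [5] u=4 | in 1 | out 5 | prev ⊥ | push {1}
  [6] u=0 | in ⊤ | out ⊤ | prev ⊥ | push {2,3}
  [7] u=1 | in ⊤ | out ⊤ | prev 1 | push {4}
  [8] u=2 | in ⊤ | out ⊤ | prev ⊥ | push {0}
  [9] u=3 | in ⊤ | out 4 | ==
  [10] u=4 | in ⊤ | out ⊤ | prev 5 | push {1}
  [11] u=0 | in ⊤ | out ⊤ | ==
  [12] u=1 | in ⊤ | out ⊤ | ==

Converged values:
  [0] ⊤
  [1] ⊤
  [2] ⊤
  [3] 4
  [4] ⊤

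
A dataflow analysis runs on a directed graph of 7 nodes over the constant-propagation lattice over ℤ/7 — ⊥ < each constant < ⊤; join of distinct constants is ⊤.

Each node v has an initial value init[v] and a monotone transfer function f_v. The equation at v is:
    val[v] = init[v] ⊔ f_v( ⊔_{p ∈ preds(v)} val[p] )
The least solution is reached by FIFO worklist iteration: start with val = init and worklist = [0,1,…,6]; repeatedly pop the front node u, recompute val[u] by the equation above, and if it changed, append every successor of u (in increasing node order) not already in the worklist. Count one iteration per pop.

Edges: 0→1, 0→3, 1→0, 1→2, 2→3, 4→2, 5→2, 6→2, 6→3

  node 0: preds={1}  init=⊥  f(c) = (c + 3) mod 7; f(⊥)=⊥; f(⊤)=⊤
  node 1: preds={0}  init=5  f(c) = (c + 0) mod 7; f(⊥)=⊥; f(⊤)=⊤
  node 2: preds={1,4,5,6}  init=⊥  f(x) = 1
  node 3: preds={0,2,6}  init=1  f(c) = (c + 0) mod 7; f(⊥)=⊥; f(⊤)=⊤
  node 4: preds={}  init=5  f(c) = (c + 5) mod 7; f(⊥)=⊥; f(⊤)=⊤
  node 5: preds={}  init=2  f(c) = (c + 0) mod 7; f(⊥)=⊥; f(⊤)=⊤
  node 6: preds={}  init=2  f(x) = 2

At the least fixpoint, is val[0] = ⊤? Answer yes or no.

yes

Trace (10 dequeues):
  [1] u=0 | in 5 | out 1 | prev ⊥ | push {}
  [2] u=1 | in 1 | out ⊤ | prev 5 | push {0}
  [3] u=2 | in ⊤ | out 1 | prev ⊥ | push {}
  [4] u=3 | in ⊤ | out ⊤ | prev 1 | push {}
  [5] u=4 | in ⊥ | out 5 | ==
  [6] u=5 | in ⊥ | out 2 | ==
  [7] u=6 | in ⊥ | out 2 | ==
  [8] u=0 | in ⊤ | out ⊤ | prev 1 | push {1,3}
  [9] u=1 | in ⊤ | out ⊤ | ==
  [10] u=3 | in ⊤ | out ⊤ | ==

Converged values:
  [0] ⊤
  [1] ⊤
  [2] 1
  [3] ⊤
  [4] 5
  [5] 2
  [6] 2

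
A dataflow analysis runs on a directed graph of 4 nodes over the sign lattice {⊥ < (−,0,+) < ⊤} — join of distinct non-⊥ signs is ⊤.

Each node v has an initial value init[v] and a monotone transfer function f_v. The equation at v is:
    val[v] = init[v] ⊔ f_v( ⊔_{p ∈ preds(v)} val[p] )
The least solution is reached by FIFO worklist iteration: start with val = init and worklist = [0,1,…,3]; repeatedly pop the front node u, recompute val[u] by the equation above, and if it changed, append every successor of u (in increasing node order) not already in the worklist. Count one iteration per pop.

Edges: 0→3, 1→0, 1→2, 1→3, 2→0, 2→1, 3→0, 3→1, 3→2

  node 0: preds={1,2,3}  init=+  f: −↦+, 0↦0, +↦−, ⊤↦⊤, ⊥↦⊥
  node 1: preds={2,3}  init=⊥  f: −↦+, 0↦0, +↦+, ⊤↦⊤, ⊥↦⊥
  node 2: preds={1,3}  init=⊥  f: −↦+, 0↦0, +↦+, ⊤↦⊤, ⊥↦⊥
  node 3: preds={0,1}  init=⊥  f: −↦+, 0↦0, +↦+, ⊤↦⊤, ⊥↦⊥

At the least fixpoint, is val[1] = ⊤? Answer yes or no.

yes

Iteration log — 14 steps:
  step 1. node 0  ⊔preds=⊥  new=+  stable
  step 2. node 1  ⊔preds=⊥  new=⊥  stable
  step 3. node 2  ⊔preds=⊥  new=⊥  stable
  step 4. node 3  ⊔preds=+  new=+  old=⊥  +wl: 0,1,2
  step 5. node 0  ⊔preds=+  new=⊤  old=+  +wl: 3
  step 6. node 1  ⊔preds=+  new=+  old=⊥  +wl: 0
  step 7. node 2  ⊔preds=+  new=+  old=⊥  +wl: 1
  step 8. node 3  ⊔preds=⊤  new=⊤  old=+  +wl: 2
  step 9. node 0  ⊔preds=⊤  new=⊤  stable
  step 10. node 1  ⊔preds=⊤  new=⊤  old=+  +wl: 0,3
  step 11. node 2  ⊔preds=⊤  new=⊤  old=+  +wl: 1
  step 12. node 0  ⊔preds=⊤  new=⊤  stable
  step 13. node 3  ⊔preds=⊤  new=⊤  stable
  step 14. node 1  ⊔preds=⊤  new=⊤  stable

Least fixpoint reached:
  node 0: ⊤
  node 1: ⊤
  node 2: ⊤
  node 3: ⊤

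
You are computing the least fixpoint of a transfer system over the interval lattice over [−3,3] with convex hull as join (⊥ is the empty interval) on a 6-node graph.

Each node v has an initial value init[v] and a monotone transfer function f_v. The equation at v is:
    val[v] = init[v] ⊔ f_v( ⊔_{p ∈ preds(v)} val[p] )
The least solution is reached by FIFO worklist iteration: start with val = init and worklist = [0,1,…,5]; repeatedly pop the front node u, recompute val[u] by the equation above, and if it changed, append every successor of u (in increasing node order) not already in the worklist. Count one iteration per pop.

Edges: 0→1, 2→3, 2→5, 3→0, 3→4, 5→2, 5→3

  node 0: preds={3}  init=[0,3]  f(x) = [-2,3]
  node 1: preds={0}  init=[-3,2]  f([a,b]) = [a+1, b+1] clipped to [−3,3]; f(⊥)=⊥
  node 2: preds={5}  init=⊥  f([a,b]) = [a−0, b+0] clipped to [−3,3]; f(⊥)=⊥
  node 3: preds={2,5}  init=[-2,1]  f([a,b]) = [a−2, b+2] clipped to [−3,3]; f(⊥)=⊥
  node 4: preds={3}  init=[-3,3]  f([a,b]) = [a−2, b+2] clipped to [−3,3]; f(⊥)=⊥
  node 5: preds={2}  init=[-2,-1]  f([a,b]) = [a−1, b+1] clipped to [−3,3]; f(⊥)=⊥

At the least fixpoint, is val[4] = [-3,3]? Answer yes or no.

Iteration log — 23 steps:
  step 1. node 0  ⊔preds=[-2,1]  new=[-2,3]  old=[0,3]  +wl: 
  step 2. node 1  ⊔preds=[-2,3]  new=[-3,3]  old=[-3,2]  +wl: 
  step 3. node 2  ⊔preds=[-2,-1]  new=[-2,-1]  old=⊥  +wl: 
  step 4. node 3  ⊔preds=[-2,-1]  new=[-3,1]  old=[-2,1]  +wl: 0
  step 5. node 4  ⊔preds=[-3,1]  new=[-3,3]  stable
  step 6. node 5  ⊔preds=[-2,-1]  new=[-3,0]  old=[-2,-1]  +wl: 2,3
  step 7. node 0  ⊔preds=[-3,1]  new=[-2,3]  stable
  step 8. node 2  ⊔preds=[-3,0]  new=[-3,0]  old=[-2,-1]  +wl: 5
  step 9. node 3  ⊔preds=[-3,0]  new=[-3,2]  old=[-3,1]  +wl: 0,4
  step 10. node 5  ⊔preds=[-3,0]  new=[-3,1]  old=[-3,0]  +wl: 2,3
  step 11. node 0  ⊔preds=[-3,2]  new=[-2,3]  stable
  step 12. node 4  ⊔preds=[-3,2]  new=[-3,3]  stable
  step 13. node 2  ⊔preds=[-3,1]  new=[-3,1]  old=[-3,0]  +wl: 5
  step 14. node 3  ⊔preds=[-3,1]  new=[-3,3]  old=[-3,2]  +wl: 0,4
  step 15. node 5  ⊔preds=[-3,1]  new=[-3,2]  old=[-3,1]  +wl: 2,3
  step 16. node 0  ⊔preds=[-3,3]  new=[-2,3]  stable
  step 17. node 4  ⊔preds=[-3,3]  new=[-3,3]  stable
  step 18. node 2  ⊔preds=[-3,2]  new=[-3,2]  old=[-3,1]  +wl: 5
  step 19. node 3  ⊔preds=[-3,2]  new=[-3,3]  stable
  step 20. node 5  ⊔preds=[-3,2]  new=[-3,3]  old=[-3,2]  +wl: 2,3
  step 21. node 2  ⊔preds=[-3,3]  new=[-3,3]  old=[-3,2]  +wl: 5
  step 22. node 3  ⊔preds=[-3,3]  new=[-3,3]  stable
  step 23. node 5  ⊔preds=[-3,3]  new=[-3,3]  stable

Least fixpoint reached:
  node 0: [-2,3]
  node 1: [-3,3]
  node 2: [-3,3]
  node 3: [-3,3]
  node 4: [-3,3]
  node 5: [-3,3]

yes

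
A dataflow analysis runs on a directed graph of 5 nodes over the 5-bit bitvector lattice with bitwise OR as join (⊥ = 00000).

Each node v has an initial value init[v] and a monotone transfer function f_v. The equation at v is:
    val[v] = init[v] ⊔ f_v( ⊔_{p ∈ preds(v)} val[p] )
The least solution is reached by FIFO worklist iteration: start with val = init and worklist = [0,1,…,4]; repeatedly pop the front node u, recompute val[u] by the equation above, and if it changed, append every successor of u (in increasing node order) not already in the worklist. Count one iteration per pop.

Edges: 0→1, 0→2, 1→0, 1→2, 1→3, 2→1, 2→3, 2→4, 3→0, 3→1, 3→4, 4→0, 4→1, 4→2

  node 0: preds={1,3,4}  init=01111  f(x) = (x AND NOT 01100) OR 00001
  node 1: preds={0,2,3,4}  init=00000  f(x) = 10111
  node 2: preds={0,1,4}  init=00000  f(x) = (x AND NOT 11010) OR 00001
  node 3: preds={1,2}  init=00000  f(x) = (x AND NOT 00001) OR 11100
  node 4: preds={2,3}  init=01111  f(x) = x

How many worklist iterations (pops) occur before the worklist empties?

8

Iteration log — 8 steps:
  step 1. node 0  ⊔preds=01111  new=01111  stable
  step 2. node 1  ⊔preds=01111  new=10111  old=00000  +wl: 0
  step 3. node 2  ⊔preds=11111  new=00101  old=00000  +wl: 1
  step 4. node 3  ⊔preds=10111  new=11110  old=00000  +wl: 
  step 5. node 4  ⊔preds=11111  new=11111  old=01111  +wl: 2
  step 6. node 0  ⊔preds=11111  new=11111  old=01111  +wl: 
  step 7. node 1  ⊔preds=11111  new=10111  stable
  step 8. node 2  ⊔preds=11111  new=00101  stable

Least fixpoint reached:
  node 0: 11111
  node 1: 10111
  node 2: 00101
  node 3: 11110
  node 4: 11111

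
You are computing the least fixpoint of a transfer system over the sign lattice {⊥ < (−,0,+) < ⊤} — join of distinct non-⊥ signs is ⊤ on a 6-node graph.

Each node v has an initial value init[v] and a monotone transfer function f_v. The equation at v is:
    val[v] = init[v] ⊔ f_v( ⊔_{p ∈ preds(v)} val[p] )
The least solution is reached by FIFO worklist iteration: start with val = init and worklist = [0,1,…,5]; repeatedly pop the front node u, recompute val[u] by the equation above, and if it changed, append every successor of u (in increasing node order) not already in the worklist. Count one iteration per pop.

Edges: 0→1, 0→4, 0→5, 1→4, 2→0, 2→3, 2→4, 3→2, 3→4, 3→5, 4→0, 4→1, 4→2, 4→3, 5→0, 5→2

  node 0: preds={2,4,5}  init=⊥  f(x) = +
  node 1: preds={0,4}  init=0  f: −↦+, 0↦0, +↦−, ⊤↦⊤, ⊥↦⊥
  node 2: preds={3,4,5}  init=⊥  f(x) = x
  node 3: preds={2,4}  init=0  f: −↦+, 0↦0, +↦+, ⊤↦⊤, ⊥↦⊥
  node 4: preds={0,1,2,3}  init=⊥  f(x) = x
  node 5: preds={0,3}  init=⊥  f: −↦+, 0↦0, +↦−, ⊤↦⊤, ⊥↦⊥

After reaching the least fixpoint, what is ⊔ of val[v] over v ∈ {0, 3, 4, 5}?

⊤

Iteration log — 14 steps:
  step 1. node 0  ⊔preds=⊥  new=+  old=⊥  +wl: 
  step 2. node 1  ⊔preds=+  new=⊤  old=0  +wl: 
  step 3. node 2  ⊔preds=0  new=0  old=⊥  +wl: 0
  step 4. node 3  ⊔preds=0  new=0  stable
  step 5. node 4  ⊔preds=⊤  new=⊤  old=⊥  +wl: 1,2,3
  step 6. node 5  ⊔preds=⊤  new=⊤  old=⊥  +wl: 
  step 7. node 0  ⊔preds=⊤  new=+  stable
  step 8. node 1  ⊔preds=⊤  new=⊤  stable
  step 9. node 2  ⊔preds=⊤  new=⊤  old=0  +wl: 0,4
  step 10. node 3  ⊔preds=⊤  new=⊤  old=0  +wl: 2,5
  step 11. node 0  ⊔preds=⊤  new=+  stable
  step 12. node 4  ⊔preds=⊤  new=⊤  stable
  step 13. node 2  ⊔preds=⊤  new=⊤  stable
  step 14. node 5  ⊔preds=⊤  new=⊤  stable

Least fixpoint reached:
  node 0: +
  node 1: ⊤
  node 2: ⊤
  node 3: ⊤
  node 4: ⊤
  node 5: ⊤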